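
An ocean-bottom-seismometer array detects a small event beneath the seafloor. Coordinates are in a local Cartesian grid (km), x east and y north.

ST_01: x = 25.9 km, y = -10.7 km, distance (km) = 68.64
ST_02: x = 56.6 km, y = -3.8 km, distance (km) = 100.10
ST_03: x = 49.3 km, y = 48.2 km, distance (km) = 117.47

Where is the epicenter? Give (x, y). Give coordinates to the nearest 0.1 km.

Circle about each station: (x − 25.9)² + (y + 10.7)² = 68.64²; (x − 56.6)² + (y + 3.8)² = 100.10²; (x − 49.3)² + (y − 48.2)² = 117.47².
Subtracting pairs of circle equations eliminates x²+y² and gives linear equations (the radical axes):
61.4 x + 13.8 y = -2875.86
46.8 x + 117.8 y = -5119.32
Solving the 2×2 system: x ≈ -40.7, y ≈ -27.3 km.
Check against ST_01 (with the unrounded x, y): √((x − 25.9)²+(y + 10.7)²) = 68.64 ≈ 68.64 km. ✓

x ≈ -40.7 km, y ≈ -27.3 km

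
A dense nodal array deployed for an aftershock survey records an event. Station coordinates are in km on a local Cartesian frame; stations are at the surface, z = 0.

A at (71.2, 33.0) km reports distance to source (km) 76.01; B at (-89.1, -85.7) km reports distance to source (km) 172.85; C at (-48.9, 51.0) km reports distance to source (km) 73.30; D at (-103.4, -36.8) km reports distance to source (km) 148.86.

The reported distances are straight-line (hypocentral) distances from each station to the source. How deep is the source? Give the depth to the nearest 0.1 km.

z ≈ 42.9 km

Each station gives a sphere (x−x_i)² + (y−y_i)² + z² = d_i² (stations at z=0).
Subtracting the A sphere from B and C: z² cancels, leaving linear equations in x and y:
-320.6 x − 237.4 y = -14974.74
-240.2 x + 36.0 y = -761.60
Solving: x ≈ 10.499, y ≈ 48.899 km (keep extra digits for the depth step; rounded: 10.5, 48.9).
Then from the A sphere: z² = 76.01² − (x − 71.2)² − (y − 33.0)² with x = 10.499, y = 48.899, so z ≈ 42.897 ≈ 42.9 km.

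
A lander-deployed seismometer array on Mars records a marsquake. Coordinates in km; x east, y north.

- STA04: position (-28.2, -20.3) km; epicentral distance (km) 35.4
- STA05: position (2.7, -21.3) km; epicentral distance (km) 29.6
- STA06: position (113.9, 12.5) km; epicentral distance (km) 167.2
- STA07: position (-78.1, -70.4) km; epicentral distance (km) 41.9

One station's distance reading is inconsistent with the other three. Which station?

Solve using three stations at a time. Using STA04, STA06, STA07 (subtract circle equations pairwise → linear system) gives (x, y) ≈ (-39.6, -53.9).
Distances from that point to each station vs reported:
  STA04: calculated 35.4 vs reported 35.4 → residual 0.0 km
  STA05: calculated 53.4 vs reported 29.6 → residual 23.8 km
  STA06: calculated 167.2 vs reported 167.2 → residual 0.0 km
  STA07: calculated 41.9 vs reported 41.9 → residual 0.0 km
STA04, STA06, STA07 are mutually consistent (residuals ≈ 0); STA05 is off by 23.8 km.

STA05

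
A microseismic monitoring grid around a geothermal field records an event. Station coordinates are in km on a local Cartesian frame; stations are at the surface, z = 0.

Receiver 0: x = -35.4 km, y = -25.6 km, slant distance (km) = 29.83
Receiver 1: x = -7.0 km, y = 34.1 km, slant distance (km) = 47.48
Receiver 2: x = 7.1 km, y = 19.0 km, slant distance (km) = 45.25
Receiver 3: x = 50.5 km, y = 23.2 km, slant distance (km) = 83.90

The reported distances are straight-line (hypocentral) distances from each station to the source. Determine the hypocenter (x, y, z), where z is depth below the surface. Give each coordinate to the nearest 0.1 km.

Each station gives a sphere (x−x_i)² + (y−y_i)² + z² = d_i² (stations at z=0).
Subtracting the Receiver 0 sphere from Receiver 1 and Receiver 2: z² cancels, leaving linear equations in x and y:
56.8 x + 119.4 y = -2061.23
85.0 x + 89.2 y = -2654.84
Solving: x ≈ -26.193, y ≈ -4.803 km (keep extra digits for the depth step; rounded: -26.2, -4.8).
Then from the Receiver 0 sphere: z² = 29.83² − (x + 35.4)² − (y + 25.6)² with x = -26.193, y = -4.803, so z ≈ 19.301 ≈ 19.3 km.

(-26.2, -4.8, 19.3)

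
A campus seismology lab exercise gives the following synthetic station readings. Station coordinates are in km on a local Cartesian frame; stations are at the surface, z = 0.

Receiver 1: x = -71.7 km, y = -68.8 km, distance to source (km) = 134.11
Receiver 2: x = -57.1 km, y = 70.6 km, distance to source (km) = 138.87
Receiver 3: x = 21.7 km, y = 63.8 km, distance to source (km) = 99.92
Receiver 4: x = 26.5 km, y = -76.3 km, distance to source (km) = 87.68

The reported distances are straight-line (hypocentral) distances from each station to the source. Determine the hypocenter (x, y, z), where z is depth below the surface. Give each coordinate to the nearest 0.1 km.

x ≈ 34.3 km, y ≈ -14.1 km, depth ≈ 61.3 km

Each station gives a sphere (x−x_i)² + (y−y_i)² + z² = d_i² (stations at z=0).
Subtracting the Receiver 1 sphere from Receiver 2 and Receiver 3: z² cancels, leaving linear equations in x and y:
29.2 x + 278.8 y = -2928.94
186.8 x + 265.2 y = 2668.49
Solving: x ≈ 34.300, y ≈ -14.098 km (keep extra digits for the depth step; rounded: 34.3, -14.1).
Then from the Receiver 1 sphere: z² = 134.11² − (x + 71.7)² − (y + 68.8)² with x = 34.300, y = -14.098, so z ≈ 61.296 ≈ 61.3 km.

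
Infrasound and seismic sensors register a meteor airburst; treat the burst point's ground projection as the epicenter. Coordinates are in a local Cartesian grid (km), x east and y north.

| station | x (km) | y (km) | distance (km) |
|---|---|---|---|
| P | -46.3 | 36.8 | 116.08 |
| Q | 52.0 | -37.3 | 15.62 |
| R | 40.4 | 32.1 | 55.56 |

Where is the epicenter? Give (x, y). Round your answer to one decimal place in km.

Circle about each station: (x + 46.3)² + (y − 36.8)² = 116.08²; (x − 52.0)² + (y + 37.3)² = 15.62²; (x − 40.4)² + (y − 32.1)² = 55.56².
Subtracting the P equation from the Q and R equations removes the quadratic terms:
196.6 x − 148.2 y = 13827.94
173.4 x − 9.4 y = 9552.29
Solving the 2×2 system: x ≈ 53.9, y ≈ -21.8 km.
Check against P (with the unrounded x, y): √((x + 46.3)²+(y − 36.8)²) = 116.08 ≈ 116.08 km. ✓

x ≈ 53.9 km, y ≈ -21.8 km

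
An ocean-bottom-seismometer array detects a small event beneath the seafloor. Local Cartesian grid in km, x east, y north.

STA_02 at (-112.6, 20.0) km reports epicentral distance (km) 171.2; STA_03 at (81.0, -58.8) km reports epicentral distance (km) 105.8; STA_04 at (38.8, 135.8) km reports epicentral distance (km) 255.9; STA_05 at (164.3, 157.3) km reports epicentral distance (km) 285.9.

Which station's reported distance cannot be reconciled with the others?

STA_05

Solve using three stations at a time. Using STA_02, STA_03, STA_04 (subtract circle equations pairwise → linear system) gives (x, y) ≈ (-8.2, -115.8).
Distances from that point to each station vs reported:
  STA_02: calculated 171.2 vs reported 171.2 → residual 0.0 km
  STA_03: calculated 105.9 vs reported 105.8 → residual 0.1 km
  STA_04: calculated 255.9 vs reported 255.9 → residual 0.0 km
  STA_05: calculated 323.0 vs reported 285.9 → residual 37.1 km
STA_02, STA_03, STA_04 are mutually consistent (residuals ≈ 0); STA_05 is off by 37.1 km.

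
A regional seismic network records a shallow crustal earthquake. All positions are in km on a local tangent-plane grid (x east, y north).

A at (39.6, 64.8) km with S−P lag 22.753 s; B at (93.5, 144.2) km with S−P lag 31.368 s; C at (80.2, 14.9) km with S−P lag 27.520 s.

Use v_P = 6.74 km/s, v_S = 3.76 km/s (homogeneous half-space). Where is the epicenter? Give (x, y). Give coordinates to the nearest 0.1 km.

-152.4 km east, 40.8 km north

Distance from S−P lag: d = Δt · v_P v_S / (v_P − v_S) = Δt · (6.74·3.76)/(6.74−3.76) ≈ 8.5042·Δt.
So d_A = 193.50, d_B = 266.76, d_C = 234.03 km.
Circle about each station: (x − 39.6)² + (y − 64.8)² = 193.50²; (x − 93.5)² + (y − 144.2)² = 266.76²; (x − 80.2)² + (y − 14.9)² = 234.03².
Subtracting the A equation from the B and C equations removes the quadratic terms:
107.8 x + 158.8 y = -9949.96
81.2 x − 99.8 y = -16440.94
Solving the 2×2 system: x ≈ -152.4, y ≈ 40.8 km.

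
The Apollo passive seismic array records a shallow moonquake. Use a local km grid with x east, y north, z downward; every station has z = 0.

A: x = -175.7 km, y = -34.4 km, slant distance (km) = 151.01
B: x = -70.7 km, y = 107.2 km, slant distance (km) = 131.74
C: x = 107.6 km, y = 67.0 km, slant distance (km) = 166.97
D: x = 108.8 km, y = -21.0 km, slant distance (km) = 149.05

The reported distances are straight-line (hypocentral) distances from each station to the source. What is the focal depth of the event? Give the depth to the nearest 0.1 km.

Each station gives a sphere (x−x_i)² + (y−y_i)² + z² = d_i² (stations at z=0).
Subtracting the A sphere from B and C: z² cancels, leaving linear equations in x and y:
210.0 x + 283.2 y = -10114.93
566.6 x + 202.8 y = -21062.05
Solving: x ≈ -33.201, y ≈ -11.097 km (keep extra digits for the depth step; rounded: -33.2, -11.1).
Then from the A sphere: z² = 151.01² − (x + 175.7)² − (y + 34.4)² with x = -33.201, y = -11.097, so z ≈ 44.216 ≈ 44.2 km.

44.2 km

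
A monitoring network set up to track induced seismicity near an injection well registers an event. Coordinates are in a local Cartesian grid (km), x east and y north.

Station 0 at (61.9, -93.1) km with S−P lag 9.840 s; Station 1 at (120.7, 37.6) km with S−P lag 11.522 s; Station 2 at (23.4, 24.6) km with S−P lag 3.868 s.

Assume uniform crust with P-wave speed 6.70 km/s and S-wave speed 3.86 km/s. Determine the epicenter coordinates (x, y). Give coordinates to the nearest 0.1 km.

Distance from S−P lag: d = Δt · v_P v_S / (v_P − v_S) = Δt · (6.70·3.86)/(6.70−3.86) ≈ 9.1063·Δt.
So d_Station 0 = 89.61, d_Station 1 = 104.92, d_Station 2 = 35.22 km.
Circle about each station: (x − 61.9)² + (y + 93.1)² = 89.61²; (x − 120.7)² + (y − 37.6)² = 104.92²; (x − 23.4)² + (y − 24.6)² = 35.22².
Subtracting the Station 0 equation from the Station 1 and Station 2 equations removes the quadratic terms:
117.6 x + 261.4 y = 504.78
-77.0 x + 235.4 y = -4557.00
Solving the 2×2 system: x ≈ 27.4, y ≈ -10.4 km.

27.4 km east, -10.4 km north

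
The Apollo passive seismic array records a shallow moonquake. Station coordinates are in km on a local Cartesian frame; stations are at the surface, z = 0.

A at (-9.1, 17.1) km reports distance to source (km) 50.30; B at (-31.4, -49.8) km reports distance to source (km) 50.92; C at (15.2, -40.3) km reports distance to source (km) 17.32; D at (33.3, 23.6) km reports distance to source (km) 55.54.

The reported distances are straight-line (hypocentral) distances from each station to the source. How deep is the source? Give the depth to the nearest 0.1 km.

z ≈ 10.7 km

Each station gives a sphere (x−x_i)² + (y−y_i)² + z² = d_i² (stations at z=0).
Subtracting the A sphere from B and C: z² cancels, leaving linear equations in x and y:
-44.6 x − 133.8 y = 3028.02
48.6 x − 114.8 y = 3710.02
Solving: x ≈ 12.801, y ≈ -26.898 km (keep extra digits for the depth step; rounded: 12.8, -26.9).
Then from the A sphere: z² = 50.30² − (x + 9.1)² − (y − 17.1)² with x = 12.801, y = -26.898, so z ≈ 10.706 ≈ 10.7 km.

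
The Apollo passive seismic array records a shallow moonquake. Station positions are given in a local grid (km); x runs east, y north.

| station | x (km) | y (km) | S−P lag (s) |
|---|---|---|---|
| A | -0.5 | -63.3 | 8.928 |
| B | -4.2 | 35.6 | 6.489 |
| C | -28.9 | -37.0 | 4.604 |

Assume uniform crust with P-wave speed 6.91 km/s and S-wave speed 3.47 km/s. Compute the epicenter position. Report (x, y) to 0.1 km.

Distance from S−P lag: d = Δt · v_P v_S / (v_P − v_S) = Δt · (6.91·3.47)/(6.91−3.47) ≈ 6.9703·Δt.
So d_A = 62.23, d_B = 45.23, d_C = 32.09 km.
Circle about each station: (x + 0.5)² + (y + 63.3)² = 62.23²; (x + 4.2)² + (y − 35.6)² = 45.23²; (x + 28.9)² + (y + 37.0)² = 32.09².
Subtracting pairs of circle equations eliminates x²+y² and gives linear equations (the radical axes):
-7.4 x + 197.8 y = -895.32
-56.8 x + 52.6 y = 1039.87
Solving the 2×2 system: x ≈ -23.3, y ≈ -5.4 km.

-23.3 km east, -5.4 km north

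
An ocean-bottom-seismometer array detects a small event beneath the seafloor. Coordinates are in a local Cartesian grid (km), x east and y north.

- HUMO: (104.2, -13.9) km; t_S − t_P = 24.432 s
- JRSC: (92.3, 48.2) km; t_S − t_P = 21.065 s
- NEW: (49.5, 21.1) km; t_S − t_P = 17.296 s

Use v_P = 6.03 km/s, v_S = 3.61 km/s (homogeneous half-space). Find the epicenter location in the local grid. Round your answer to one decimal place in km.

Distance from S−P lag: d = Δt · v_P v_S / (v_P − v_S) = Δt · (6.03·3.61)/(6.03−3.61) ≈ 8.9952·Δt.
So d_HUMO = 219.77, d_JRSC = 189.48, d_NEW = 155.58 km.
Circle about each station: (x − 104.2)² + (y + 13.9)² = 219.77²; (x − 92.3)² + (y − 48.2)² = 189.48²; (x − 49.5)² + (y − 21.1)² = 155.58².
Subtracting pairs of circle equations eliminates x²+y² and gives linear equations (the radical axes):
-23.8 x + 124.2 y = 12187.86
-109.4 x + 70.0 y = 15938.33
Solving the 2×2 system: x ≈ -94.5, y ≈ 80.0 km.
Check against HUMO (with the unrounded x, y): √((x − 104.2)²+(y + 13.9)²) = 219.77 ≈ 219.77 km. ✓

x ≈ -94.5 km, y ≈ 80.0 km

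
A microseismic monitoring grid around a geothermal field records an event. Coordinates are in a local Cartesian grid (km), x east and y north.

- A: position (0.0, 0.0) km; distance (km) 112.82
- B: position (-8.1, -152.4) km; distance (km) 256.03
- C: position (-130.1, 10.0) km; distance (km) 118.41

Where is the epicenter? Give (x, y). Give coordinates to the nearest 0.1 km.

(-52.8, 99.7)

Circle about each station: x² + y² = 112.82²; (x + 8.1)² + (y + 152.4)² = 256.03²; (x + 130.1)² + (y − 10.0)² = 118.41².
Subtracting the A equation from the B and C equations removes the quadratic terms:
-16.2 x − 304.8 y = -29531.64
-260.2 x + 20.0 y = 15733.43
Solving the 2×2 system: x ≈ -52.8, y ≈ 99.7 km.
Check against A (with the unrounded x, y): √(x²+y²) = 112.82 ≈ 112.82 km. ✓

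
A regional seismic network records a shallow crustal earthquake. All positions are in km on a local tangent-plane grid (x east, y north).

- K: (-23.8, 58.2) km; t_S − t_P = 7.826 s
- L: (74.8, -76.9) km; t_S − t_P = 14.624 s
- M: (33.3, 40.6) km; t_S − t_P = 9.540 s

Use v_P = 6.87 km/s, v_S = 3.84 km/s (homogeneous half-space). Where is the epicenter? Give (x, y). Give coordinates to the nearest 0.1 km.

x ≈ -33.1 km, y ≈ -9.3 km

Distance from S−P lag: d = Δt · v_P v_S / (v_P − v_S) = Δt · (6.87·3.84)/(6.87−3.84) ≈ 8.7065·Δt.
So d_K = 68.14, d_L = 127.32, d_M = 83.06 km.
Circle about each station: (x + 23.8)² + (y − 58.2)² = 68.14²; (x − 74.8)² + (y + 76.9)² = 127.32²; (x − 33.3)² + (y − 40.6)² = 83.06².
Subtracting pairs of circle equations eliminates x²+y² and gives linear equations (the radical axes):
197.2 x − 270.2 y = -4012.35
114.2 x − 35.2 y = -3452.33
Solving the 2×2 system: x ≈ -33.1, y ≈ -9.3 km.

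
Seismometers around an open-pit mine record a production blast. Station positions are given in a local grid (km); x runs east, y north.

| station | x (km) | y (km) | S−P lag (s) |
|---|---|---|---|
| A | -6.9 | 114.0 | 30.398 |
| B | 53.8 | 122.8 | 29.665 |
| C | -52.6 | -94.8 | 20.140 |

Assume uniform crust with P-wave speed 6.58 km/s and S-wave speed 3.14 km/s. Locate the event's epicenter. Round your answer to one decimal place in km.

Distance from S−P lag: d = Δt · v_P v_S / (v_P − v_S) = Δt · (6.58·3.14)/(6.58−3.14) ≈ 6.0062·Δt.
So d_A = 182.58, d_B = 178.17, d_C = 120.96 km.
Circle about each station: (x + 6.9)² + (y − 114.0)² = 182.58²; (x − 53.8)² + (y − 122.8)² = 178.17²; (x + 52.6)² + (y + 94.8)² = 120.96².
Subtracting the A equation from the B and C equations removes the quadratic terms:
121.4 x + 17.6 y = 6521.58
-91.4 x − 417.6 y = 17414.32
Solving the 2×2 system: x ≈ 61.7, y ≈ -55.2 km.

x ≈ 61.7 km, y ≈ -55.2 km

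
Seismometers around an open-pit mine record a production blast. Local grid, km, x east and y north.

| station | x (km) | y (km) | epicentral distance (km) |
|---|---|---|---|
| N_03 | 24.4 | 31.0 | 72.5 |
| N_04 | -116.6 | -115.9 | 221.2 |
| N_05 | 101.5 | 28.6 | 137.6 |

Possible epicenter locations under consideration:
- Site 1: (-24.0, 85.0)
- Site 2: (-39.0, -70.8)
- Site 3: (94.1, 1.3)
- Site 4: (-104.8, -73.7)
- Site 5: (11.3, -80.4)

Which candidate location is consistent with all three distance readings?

For each candidate, compare |candidate − station| to the reported distance:
Site 1: residuals N_03 0.0, N_04 0.0, N_05 0.0 → max 0.0 km
Site 2: residuals N_03 47.4, N_04 131.4, N_05 34.5 → max 131.4 km
Site 3: residuals N_03 3.3, N_04 19.9, N_05 109.3 → max 109.3 km
Site 4: residuals N_03 93.8, N_04 177.4, N_05 92.7 → max 177.4 km
Site 5: residuals N_03 39.7, N_04 88.5, N_05 3.9 → max 88.5 km
Only Site 1 has all residuals ≈ 0.

Site 1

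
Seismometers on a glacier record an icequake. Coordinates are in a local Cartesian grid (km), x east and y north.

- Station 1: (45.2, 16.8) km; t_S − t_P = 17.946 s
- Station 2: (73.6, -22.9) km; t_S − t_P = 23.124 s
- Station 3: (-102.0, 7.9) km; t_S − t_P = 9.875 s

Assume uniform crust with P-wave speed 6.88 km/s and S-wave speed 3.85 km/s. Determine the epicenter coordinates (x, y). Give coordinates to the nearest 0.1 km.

Distance from S−P lag: d = Δt · v_P v_S / (v_P − v_S) = Δt · (6.88·3.85)/(6.88−3.85) ≈ 8.7419·Δt.
So d_Station 1 = 156.88, d_Station 2 = 202.15, d_Station 3 = 86.33 km.
Circle about each station: (x − 45.2)² + (y − 16.8)² = 156.88²; (x − 73.6)² + (y + 22.9)² = 202.15²; (x + 102.0)² + (y − 7.9)² = 86.33².
Subtracting the Station 1 equation from the Station 2 and Station 3 equations removes the quadratic terms:
56.8 x − 79.4 y = -12637.20
-294.4 x − 17.8 y = 25299.60
Solving the 2×2 system: x ≈ -91.6, y ≈ 93.6 km.
Check against Station 1 (with the unrounded x, y): √((x − 45.2)²+(y − 16.8)²) = 156.90 ≈ 156.88 km. ✓

x ≈ -91.6 km, y ≈ 93.6 km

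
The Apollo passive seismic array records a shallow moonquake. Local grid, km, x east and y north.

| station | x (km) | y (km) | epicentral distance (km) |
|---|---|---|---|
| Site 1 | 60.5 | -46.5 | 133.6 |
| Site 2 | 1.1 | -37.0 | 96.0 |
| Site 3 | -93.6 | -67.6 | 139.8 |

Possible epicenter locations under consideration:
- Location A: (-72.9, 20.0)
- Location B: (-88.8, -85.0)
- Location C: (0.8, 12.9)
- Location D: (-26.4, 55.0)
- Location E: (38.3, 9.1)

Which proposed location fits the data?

For each candidate, compare |candidate − station| to the reported distance:
Location A: residuals Site 1 15.5, Site 2 2.6, Site 3 49.8 → max 49.8 km
Location B: residuals Site 1 20.6, Site 2 5.9, Site 3 121.8 → max 121.8 km
Location C: residuals Site 1 49.4, Site 2 46.1, Site 3 15.7 → max 49.4 km
Location D: residuals Site 1 0.0, Site 2 0.0, Site 3 0.0 → max 0.0 km
Location E: residuals Site 1 73.7, Site 2 36.8, Site 3 12.8 → max 73.7 km
Only Location D has all residuals ≈ 0.

Location D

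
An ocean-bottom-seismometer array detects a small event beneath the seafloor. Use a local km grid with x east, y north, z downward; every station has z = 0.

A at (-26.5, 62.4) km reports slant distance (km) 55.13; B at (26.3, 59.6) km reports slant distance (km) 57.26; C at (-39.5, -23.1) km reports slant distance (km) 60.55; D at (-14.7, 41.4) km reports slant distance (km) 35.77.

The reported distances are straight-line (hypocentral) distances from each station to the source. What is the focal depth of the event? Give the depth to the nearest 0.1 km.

Each station gives a sphere (x−x_i)² + (y−y_i)² + z² = d_i² (stations at z=0).
Subtracting the A sphere from B and C: z² cancels, leaving linear equations in x and y:
105.6 x − 5.6 y = -591.55
-26.0 x − 171.0 y = -3129.14
Solving: x ≈ -4.594, y ≈ 18.998 km (keep extra digits for the depth step; rounded: -4.6, 19.0).
Then from the A sphere: z² = 55.13² − (x + 26.5)² − (y − 62.4)² with x = -4.594, y = 18.998, so z ≈ 25.994 ≈ 26.0 km.
Check against D (with the unrounded solution): distance 35.77 ≈ 35.77 km. ✓

z ≈ 26.0 km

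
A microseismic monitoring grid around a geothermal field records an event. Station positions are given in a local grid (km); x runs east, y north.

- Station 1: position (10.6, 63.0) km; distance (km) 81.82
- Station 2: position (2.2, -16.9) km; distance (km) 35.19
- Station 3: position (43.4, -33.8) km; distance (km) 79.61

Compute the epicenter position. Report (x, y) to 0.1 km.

Circle about each station: (x − 10.6)² + (y − 63.0)² = 81.82²; (x − 2.2)² + (y + 16.9)² = 35.19²; (x − 43.4)² + (y + 33.8)² = 79.61².
Subtracting pairs of circle equations eliminates x²+y² and gives linear equations (the radical axes):
-16.8 x − 159.8 y = 1665.27
65.6 x − 193.6 y = -698.60
Solving the 2×2 system: x ≈ -31.6, y ≈ -7.1 km.

(-31.6, -7.1)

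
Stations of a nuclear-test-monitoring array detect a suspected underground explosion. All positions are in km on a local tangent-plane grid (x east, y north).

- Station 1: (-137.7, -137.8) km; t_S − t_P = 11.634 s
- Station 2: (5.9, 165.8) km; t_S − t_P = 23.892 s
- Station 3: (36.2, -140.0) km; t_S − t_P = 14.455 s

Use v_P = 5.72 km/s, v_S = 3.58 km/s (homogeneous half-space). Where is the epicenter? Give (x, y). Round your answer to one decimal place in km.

Distance from S−P lag: d = Δt · v_P v_S / (v_P − v_S) = Δt · (5.72·3.58)/(5.72−3.58) ≈ 9.5690·Δt.
So d_Station 1 = 111.33, d_Station 2 = 228.62, d_Station 3 = 138.32 km.
Circle about each station: (x + 137.7)² + (y + 137.8)² = 111.33²; (x − 5.9)² + (y − 165.8)² = 228.62²; (x − 36.2)² + (y + 140.0)² = 138.32².
Subtracting pairs of circle equations eliminates x²+y² and gives linear equations (the radical axes):
287.2 x + 607.2 y = -50298.42
347.8 x − 4.4 y = -23777.74
Solving the 2×2 system: x ≈ -69.0, y ≈ -50.2 km.

x ≈ -69.0 km, y ≈ -50.2 km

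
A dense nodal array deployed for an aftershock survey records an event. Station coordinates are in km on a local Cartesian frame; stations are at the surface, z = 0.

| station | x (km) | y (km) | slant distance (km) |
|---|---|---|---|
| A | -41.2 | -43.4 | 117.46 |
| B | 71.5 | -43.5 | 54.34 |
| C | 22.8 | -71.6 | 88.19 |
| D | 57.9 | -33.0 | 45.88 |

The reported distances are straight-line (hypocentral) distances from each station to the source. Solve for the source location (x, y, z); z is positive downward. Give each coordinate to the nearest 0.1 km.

Each station gives a sphere (x−x_i)² + (y−y_i)² + z² = d_i² (stations at z=0).
Subtracting the A sphere from B and C: z² cancels, leaving linear equations in x and y:
225.4 x − 0.2 y = 14267.52
128.0 x − 56.4 y = 8084.78
Solving: x ≈ 63.299, y ≈ 0.310 km (keep extra digits for the depth step; rounded: 63.3, 0.3).
Then from the A sphere: z² = 117.46² − (x + 41.2)² − (y + 43.4)² with x = 63.299, y = 0.310, so z ≈ 31.085 ≈ 31.1 km.
Check against D (with the unrounded solution): distance 45.88 ≈ 45.88 km. ✓

x ≈ 63.3 km, y ≈ 0.3 km, depth ≈ 31.1 km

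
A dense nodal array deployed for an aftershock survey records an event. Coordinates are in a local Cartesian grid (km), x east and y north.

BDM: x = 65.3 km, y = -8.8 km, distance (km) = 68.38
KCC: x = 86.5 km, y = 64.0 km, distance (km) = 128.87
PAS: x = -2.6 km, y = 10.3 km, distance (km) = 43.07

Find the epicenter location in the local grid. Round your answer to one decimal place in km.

(1.2, -32.6)

Circle about each station: (x − 65.3)² + (y + 8.8)² = 68.38²; (x − 86.5)² + (y − 64.0)² = 128.87²; (x + 2.6)² + (y − 10.3)² = 43.07².
Subtracting the BDM equation from the KCC and PAS equations removes the quadratic terms:
42.4 x + 145.6 y = -4694.93
-135.8 x + 38.2 y = -1407.88
Solving the 2×2 system: x ≈ 1.2, y ≈ -32.6 km.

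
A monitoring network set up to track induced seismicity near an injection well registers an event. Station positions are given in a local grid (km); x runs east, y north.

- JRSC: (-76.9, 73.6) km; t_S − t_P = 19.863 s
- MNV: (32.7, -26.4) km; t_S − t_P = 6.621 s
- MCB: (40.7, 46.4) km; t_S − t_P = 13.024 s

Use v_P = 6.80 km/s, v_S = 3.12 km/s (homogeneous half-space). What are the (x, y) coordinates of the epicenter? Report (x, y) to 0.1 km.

-3.5 km east, -14.3 km north

Distance from S−P lag: d = Δt · v_P v_S / (v_P − v_S) = Δt · (6.80·3.12)/(6.80−3.12) ≈ 5.7652·Δt.
So d_JRSC = 114.51, d_MNV = 38.17, d_MCB = 75.09 km.
Circle about each station: (x + 76.9)² + (y − 73.6)² = 114.51²; (x − 32.7)² + (y + 26.4)² = 38.17²; (x − 40.7)² + (y − 46.4)² = 75.09².
Subtracting pairs of circle equations eliminates x²+y² and gives linear equations (the radical axes):
219.2 x − 200.0 y = 2091.27
235.2 x − 54.4 y = -47.09
Solving the 2×2 system: x ≈ -3.5, y ≈ -14.3 km.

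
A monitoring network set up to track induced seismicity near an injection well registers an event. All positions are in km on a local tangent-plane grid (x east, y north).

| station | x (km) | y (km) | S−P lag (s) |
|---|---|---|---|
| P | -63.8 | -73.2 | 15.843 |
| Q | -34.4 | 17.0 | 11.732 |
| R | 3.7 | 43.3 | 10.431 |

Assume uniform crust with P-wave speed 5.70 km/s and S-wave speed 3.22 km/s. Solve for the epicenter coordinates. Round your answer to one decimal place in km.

Distance from S−P lag: d = Δt · v_P v_S / (v_P − v_S) = Δt · (5.70·3.22)/(5.70−3.22) ≈ 7.4008·Δt.
So d_P = 117.25, d_Q = 86.83, d_R = 77.20 km.
Circle about each station: (x + 63.8)² + (y + 73.2)² = 117.25²; (x + 34.4)² + (y − 17.0)² = 86.83²; (x − 3.7)² + (y − 43.3)² = 77.20².
Subtracting pairs of circle equations eliminates x²+y² and gives linear equations (the radical axes):
58.8 x + 180.4 y = -1748.21
135.0 x + 233.0 y = 247.62
Solving the 2×2 system: x ≈ 42.4, y ≈ -23.5 km.
Check against P (with the unrounded x, y): √((x + 63.8)²+(y + 73.2)²) = 117.27 ≈ 117.25 km. ✓

42.4 km east, -23.5 km north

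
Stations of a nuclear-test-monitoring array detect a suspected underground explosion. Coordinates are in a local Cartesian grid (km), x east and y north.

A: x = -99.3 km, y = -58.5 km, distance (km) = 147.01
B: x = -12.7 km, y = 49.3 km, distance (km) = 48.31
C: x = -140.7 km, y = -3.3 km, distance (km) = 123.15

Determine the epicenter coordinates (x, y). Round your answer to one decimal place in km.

-50.0 km east, 80.0 km north

Circle about each station: (x + 99.3)² + (y + 58.5)² = 147.01²; (x + 12.7)² + (y − 49.3)² = 48.31²; (x + 140.7)² + (y + 3.3)² = 123.15².
Subtracting the A equation from the B and C equations removes the quadratic terms:
173.2 x + 215.6 y = 8587.12
-82.8 x + 110.4 y = 12970.66
Solving the 2×2 system: x ≈ -50.0, y ≈ 80.0 km.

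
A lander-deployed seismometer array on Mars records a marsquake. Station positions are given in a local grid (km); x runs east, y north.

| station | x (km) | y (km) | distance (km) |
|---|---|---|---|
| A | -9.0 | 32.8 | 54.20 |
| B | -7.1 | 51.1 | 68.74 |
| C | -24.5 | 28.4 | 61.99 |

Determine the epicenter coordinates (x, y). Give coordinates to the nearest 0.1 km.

Circle about each station: (x + 9.0)² + (y − 32.8)² = 54.20²; (x + 7.1)² + (y − 51.1)² = 68.74²; (x + 24.5)² + (y − 28.4)² = 61.99².
Subtracting the A equation from the B and C equations removes the quadratic terms:
3.8 x + 36.6 y = -282.77
-31.0 x − 8.8 y = -655.15
Solving the 2×2 system: x ≈ 24.0, y ≈ -10.2 km.

x ≈ 24.0 km, y ≈ -10.2 km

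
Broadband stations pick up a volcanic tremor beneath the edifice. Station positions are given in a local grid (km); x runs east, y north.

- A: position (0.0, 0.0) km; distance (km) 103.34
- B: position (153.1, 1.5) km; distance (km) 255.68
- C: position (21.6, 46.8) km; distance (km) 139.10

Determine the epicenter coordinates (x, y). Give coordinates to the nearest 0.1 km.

(-101.9, -17.2)

Circle about each station: x² + y² = 103.34²; (x − 153.1)² + (y − 1.5)² = 255.68²; (x − 21.6)² + (y − 46.8)² = 139.10².
Subtracting the A equation from the B and C equations removes the quadratic terms:
306.2 x + 3.0 y = -31251.25
43.2 x + 93.6 y = -6012.85
Solving the 2×2 system: x ≈ -101.9, y ≈ -17.2 km.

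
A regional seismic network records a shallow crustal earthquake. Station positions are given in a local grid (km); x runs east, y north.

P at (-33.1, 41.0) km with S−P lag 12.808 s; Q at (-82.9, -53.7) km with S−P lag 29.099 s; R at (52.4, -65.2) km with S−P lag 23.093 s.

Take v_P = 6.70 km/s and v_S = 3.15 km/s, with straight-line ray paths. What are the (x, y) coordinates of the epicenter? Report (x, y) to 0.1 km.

36.8 km east, 71.2 km north

Distance from S−P lag: d = Δt · v_P v_S / (v_P − v_S) = Δt · (6.70·3.15)/(6.70−3.15) ≈ 5.9451·Δt.
So d_P = 76.14, d_Q = 173.00, d_R = 137.29 km.
Circle about each station: (x + 33.1)² + (y − 41.0)² = 76.14²; (x + 82.9)² + (y + 53.7)² = 173.00²; (x − 52.4)² + (y + 65.2)² = 137.29².
Subtracting pairs of circle equations eliminates x²+y² and gives linear equations (the radical axes):
-99.6 x − 189.4 y = -17152.21
171.0 x − 212.4 y = -8831.05
Solving the 2×2 system: x ≈ 36.8, y ≈ 71.2 km.
Check against P (with the unrounded x, y): √((x + 33.1)²+(y − 41.0)²) = 76.15 ≈ 76.14 km. ✓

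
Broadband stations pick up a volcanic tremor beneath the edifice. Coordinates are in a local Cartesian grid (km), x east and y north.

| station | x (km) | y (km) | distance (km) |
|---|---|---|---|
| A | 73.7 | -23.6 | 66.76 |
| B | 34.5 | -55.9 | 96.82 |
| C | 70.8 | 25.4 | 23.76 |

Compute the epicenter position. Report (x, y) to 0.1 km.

Circle about each station: (x − 73.7)² + (y + 23.6)² = 66.76²; (x − 34.5)² + (y + 55.9)² = 96.82²; (x − 70.8)² + (y − 25.4)² = 23.76².
Subtracting the A equation from the B and C equations removes the quadratic terms:
-78.4 x − 64.6 y = -6590.80
-5.8 x + 98.0 y = 3561.51
Solving the 2×2 system: x ≈ 51.6, y ≈ 39.4 km.
Check against A (with the unrounded x, y): √((x − 73.7)²+(y + 23.6)²) = 66.76 ≈ 66.76 km. ✓

(51.6, 39.4)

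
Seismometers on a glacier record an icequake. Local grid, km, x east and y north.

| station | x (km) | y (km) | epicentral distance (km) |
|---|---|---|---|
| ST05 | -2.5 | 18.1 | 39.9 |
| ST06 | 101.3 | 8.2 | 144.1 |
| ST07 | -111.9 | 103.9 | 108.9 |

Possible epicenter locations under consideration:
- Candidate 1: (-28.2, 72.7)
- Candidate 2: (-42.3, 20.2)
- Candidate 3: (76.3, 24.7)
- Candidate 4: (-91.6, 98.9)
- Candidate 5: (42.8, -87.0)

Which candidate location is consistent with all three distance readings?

For each candidate, compare |candidate − station| to the reported distance:
Candidate 1: residuals ST05 20.4, ST06 0.6, ST07 19.6 → max 20.4 km
Candidate 2: residuals ST05 0.0, ST06 0.0, ST07 0.0 → max 0.0 km
Candidate 3: residuals ST05 39.2, ST06 114.1, ST07 95.3 → max 114.1 km
Candidate 4: residuals ST05 80.4, ST06 69.1, ST07 88.0 → max 88.0 km
Candidate 5: residuals ST05 74.5, ST06 32.4, ST07 136.8 → max 136.8 km
Only Candidate 2 has all residuals ≈ 0.

Candidate 2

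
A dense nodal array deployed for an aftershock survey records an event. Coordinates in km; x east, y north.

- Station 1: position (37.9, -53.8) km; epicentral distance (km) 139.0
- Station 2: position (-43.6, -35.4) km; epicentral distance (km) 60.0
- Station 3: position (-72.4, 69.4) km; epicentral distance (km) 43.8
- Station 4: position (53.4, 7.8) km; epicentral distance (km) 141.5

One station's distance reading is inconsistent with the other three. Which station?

Solve using three stations at a time. Using Station 1, Station 2, Station 4 (subtract circle equations pairwise → linear system) gives (x, y) ≈ (-88.1, 5.0).
Distances from that point to each station vs reported:
  Station 1: calculated 139.0 vs reported 139.0 → residual 0.0 km
  Station 2: calculated 60.1 vs reported 60.0 → residual 0.1 km
  Station 3: calculated 66.3 vs reported 43.8 → residual 22.5 km
  Station 4: calculated 141.5 vs reported 141.5 → residual 0.0 km
Station 1, Station 2, Station 4 are mutually consistent (residuals ≈ 0); Station 3 is off by 22.5 km.

Station 3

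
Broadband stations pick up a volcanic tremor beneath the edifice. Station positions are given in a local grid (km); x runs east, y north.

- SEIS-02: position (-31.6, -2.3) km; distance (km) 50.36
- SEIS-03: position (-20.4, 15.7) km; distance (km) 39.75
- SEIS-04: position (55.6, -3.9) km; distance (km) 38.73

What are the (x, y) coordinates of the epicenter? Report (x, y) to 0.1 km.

x ≈ 18.1 km, y ≈ 5.8 km

Circle about each station: (x + 31.6)² + (y + 2.3)² = 50.36²; (x + 20.4)² + (y − 15.7)² = 39.75²; (x − 55.6)² + (y + 3.9)² = 38.73².
Subtracting pairs of circle equations eliminates x²+y² and gives linear equations (the radical axes):
22.4 x + 36.0 y = 614.87
174.4 x − 3.2 y = 3138.84
Solving the 2×2 system: x ≈ 18.1, y ≈ 5.8 km.
Check against SEIS-02 (with the unrounded x, y): √((x + 31.6)²+(y + 2.3)²) = 50.36 ≈ 50.36 km. ✓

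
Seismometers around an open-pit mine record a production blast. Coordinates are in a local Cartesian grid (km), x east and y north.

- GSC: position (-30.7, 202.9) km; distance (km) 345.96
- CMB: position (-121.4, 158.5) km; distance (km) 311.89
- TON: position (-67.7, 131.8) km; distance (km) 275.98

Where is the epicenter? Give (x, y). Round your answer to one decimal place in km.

x ≈ -41.2 km, y ≈ -142.9 km

Circle about each station: (x + 30.7)² + (y − 202.9)² = 345.96²; (x + 121.4)² + (y − 158.5)² = 311.89²; (x + 67.7)² + (y − 131.8)² = 275.98².
Subtracting the GSC equation from the CMB and TON equations removes the quadratic terms:
-181.4 x − 88.8 y = 20162.26
-74.0 x − 142.2 y = 23366.99
Solving the 2×2 system: x ≈ -41.2, y ≈ -142.9 km.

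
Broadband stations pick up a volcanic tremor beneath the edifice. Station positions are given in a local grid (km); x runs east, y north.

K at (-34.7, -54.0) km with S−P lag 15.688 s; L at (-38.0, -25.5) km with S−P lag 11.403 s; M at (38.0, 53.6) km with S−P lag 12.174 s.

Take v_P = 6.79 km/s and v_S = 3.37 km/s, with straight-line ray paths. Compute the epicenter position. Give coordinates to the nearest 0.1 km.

(-43.4, 50.6)

Distance from S−P lag: d = Δt · v_P v_S / (v_P − v_S) = Δt · (6.79·3.37)/(6.79−3.37) ≈ 6.6907·Δt.
So d_K = 104.96, d_L = 76.29, d_M = 81.45 km.
Circle about each station: (x + 34.7)² + (y + 54.0)² = 104.96²; (x + 38.0)² + (y + 25.5)² = 76.29²; (x − 38.0)² + (y − 53.6)² = 81.45².
Subtracting the K equation from the L and M equations removes the quadratic terms:
-6.6 x + 57.0 y = 3170.60
145.4 x + 215.2 y = 4579.37
Solving the 2×2 system: x ≈ -43.4, y ≈ 50.6 km.
Check against K (with the unrounded x, y): √((x + 34.7)²+(y + 54.0)²) = 104.96 ≈ 104.96 km. ✓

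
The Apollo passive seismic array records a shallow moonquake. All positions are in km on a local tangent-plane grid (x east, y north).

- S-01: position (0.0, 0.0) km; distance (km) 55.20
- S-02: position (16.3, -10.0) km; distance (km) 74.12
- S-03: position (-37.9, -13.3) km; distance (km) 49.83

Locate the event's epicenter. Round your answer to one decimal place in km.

Circle about each station: x² + y² = 55.20²; (x − 16.3)² + (y + 10.0)² = 74.12²; (x + 37.9)² + (y + 13.3)² = 49.83².
Subtracting the S-01 equation from the S-02 and S-03 equations removes the quadratic terms:
32.6 x − 20.0 y = -2081.04
-75.8 x − 26.6 y = 2177.31
Solving the 2×2 system: x ≈ -41.5, y ≈ 36.4 km.
Check against S-01 (with the unrounded x, y): √(x²+y²) = 55.21 ≈ 55.20 km. ✓

x ≈ -41.5 km, y ≈ 36.4 km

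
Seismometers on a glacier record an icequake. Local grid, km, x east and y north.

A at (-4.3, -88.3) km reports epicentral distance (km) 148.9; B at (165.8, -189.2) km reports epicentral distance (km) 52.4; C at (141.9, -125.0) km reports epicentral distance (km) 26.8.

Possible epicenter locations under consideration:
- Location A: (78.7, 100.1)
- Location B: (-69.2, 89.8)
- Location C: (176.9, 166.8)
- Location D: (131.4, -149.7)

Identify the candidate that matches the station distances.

Location D

For each candidate, compare |candidate − station| to the reported distance:
Location A: residuals A 57.0, B 249.7, C 207.0 → max 249.7 km
Location B: residuals A 40.7, B 312.4, C 274.4 → max 312.4 km
Location C: residuals A 164.0, B 303.8, C 267.1 → max 303.8 km
Location D: residuals A 0.0, B 0.0, C 0.0 → max 0.0 km
Only Location D has all residuals ≈ 0.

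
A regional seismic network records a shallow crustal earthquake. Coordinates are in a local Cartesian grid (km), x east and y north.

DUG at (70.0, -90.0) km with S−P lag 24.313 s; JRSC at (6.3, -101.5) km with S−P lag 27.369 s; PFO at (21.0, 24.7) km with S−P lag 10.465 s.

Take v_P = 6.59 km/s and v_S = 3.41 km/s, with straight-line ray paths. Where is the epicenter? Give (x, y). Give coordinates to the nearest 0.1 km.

Distance from S−P lag: d = Δt · v_P v_S / (v_P − v_S) = Δt · (6.59·3.41)/(6.59−3.41) ≈ 7.0666·Δt.
So d_DUG = 171.81, d_JRSC = 193.41, d_PFO = 73.95 km.
Circle about each station: (x − 70.0)² + (y + 90.0)² = 171.81²; (x − 6.3)² + (y + 101.5)² = 193.41²; (x − 21.0)² + (y − 24.7)² = 73.95².
Subtracting the DUG equation from the JRSC and PFO equations removes the quadratic terms:
-127.4 x − 23.0 y = -10546.81
-98.0 x + 229.4 y = 12101.16
Solving the 2×2 system: x ≈ 68.0, y ≈ 81.8 km.
Check against DUG (with the unrounded x, y): √((x − 70.0)²+(y + 90.0)²) = 171.82 ≈ 171.81 km. ✓

68.0 km east, 81.8 km north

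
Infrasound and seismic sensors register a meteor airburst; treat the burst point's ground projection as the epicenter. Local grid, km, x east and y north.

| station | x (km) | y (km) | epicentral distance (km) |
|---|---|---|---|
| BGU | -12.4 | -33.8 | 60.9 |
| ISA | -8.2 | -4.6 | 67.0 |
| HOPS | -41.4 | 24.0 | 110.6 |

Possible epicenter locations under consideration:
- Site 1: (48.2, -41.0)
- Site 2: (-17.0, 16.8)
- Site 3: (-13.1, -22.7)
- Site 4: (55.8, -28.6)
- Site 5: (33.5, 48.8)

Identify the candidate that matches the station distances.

For each candidate, compare |candidate − station| to the reported distance:
Site 1: residuals BGU 0.1, ISA 0.1, HOPS 0.1 → max 0.1 km
Site 2: residuals BGU 10.1, ISA 43.9, HOPS 85.2 → max 85.2 km
Site 3: residuals BGU 49.8, ISA 48.2, HOPS 56.0 → max 56.0 km
Site 4: residuals BGU 7.5, ISA 1.4, HOPS 0.1 → max 7.5 km
Site 5: residuals BGU 33.6, ISA 0.8, HOPS 31.7 → max 33.6 km
Only Site 1 has all residuals ≈ 0.

Site 1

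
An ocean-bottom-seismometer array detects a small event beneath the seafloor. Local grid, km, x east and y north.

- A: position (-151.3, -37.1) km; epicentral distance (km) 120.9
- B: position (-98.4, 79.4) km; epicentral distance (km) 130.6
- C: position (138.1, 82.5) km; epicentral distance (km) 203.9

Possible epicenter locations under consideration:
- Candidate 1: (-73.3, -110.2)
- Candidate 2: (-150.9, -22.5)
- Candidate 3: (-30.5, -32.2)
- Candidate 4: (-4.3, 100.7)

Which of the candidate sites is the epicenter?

For each candidate, compare |candidate − station| to the reported distance:
Candidate 1: residuals A 14.0, B 60.7, C 82.1 → max 82.1 km
Candidate 2: residuals A 106.3, B 16.0, C 103.6 → max 106.3 km
Candidate 3: residuals A 0.0, B 0.0, C 0.0 → max 0.0 km
Candidate 4: residuals A 80.6, B 34.1, C 60.3 → max 80.6 km
Only Candidate 3 has all residuals ≈ 0.

Candidate 3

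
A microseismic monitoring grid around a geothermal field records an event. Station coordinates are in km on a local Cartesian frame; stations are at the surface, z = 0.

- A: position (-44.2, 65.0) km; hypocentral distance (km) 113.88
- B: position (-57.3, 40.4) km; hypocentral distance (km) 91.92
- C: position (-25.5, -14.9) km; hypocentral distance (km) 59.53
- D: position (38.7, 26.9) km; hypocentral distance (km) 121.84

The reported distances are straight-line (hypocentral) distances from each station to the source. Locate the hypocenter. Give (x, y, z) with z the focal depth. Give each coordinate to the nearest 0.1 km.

Each station gives a sphere (x−x_i)² + (y−y_i)² + z² = d_i² (stations at z=0).
Subtracting the A sphere from B and C: z² cancels, leaving linear equations in x and y:
-26.2 x − 49.2 y = 3256.18
37.4 x − 159.8 y = 4118.45
Solving: x ≈ -52.716, y ≈ -38.110 km (keep extra digits for the depth step; rounded: -52.7, -38.1).
Then from the A sphere: z² = 113.88² − (x + 44.2)² − (y − 65.0)² with x = -52.716, y = -38.110, so z ≈ 47.586 ≈ 47.6 km.
Check against D (with the unrounded solution): distance 121.85 ≈ 121.84 km. ✓

(-52.7, -38.1, 47.6)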